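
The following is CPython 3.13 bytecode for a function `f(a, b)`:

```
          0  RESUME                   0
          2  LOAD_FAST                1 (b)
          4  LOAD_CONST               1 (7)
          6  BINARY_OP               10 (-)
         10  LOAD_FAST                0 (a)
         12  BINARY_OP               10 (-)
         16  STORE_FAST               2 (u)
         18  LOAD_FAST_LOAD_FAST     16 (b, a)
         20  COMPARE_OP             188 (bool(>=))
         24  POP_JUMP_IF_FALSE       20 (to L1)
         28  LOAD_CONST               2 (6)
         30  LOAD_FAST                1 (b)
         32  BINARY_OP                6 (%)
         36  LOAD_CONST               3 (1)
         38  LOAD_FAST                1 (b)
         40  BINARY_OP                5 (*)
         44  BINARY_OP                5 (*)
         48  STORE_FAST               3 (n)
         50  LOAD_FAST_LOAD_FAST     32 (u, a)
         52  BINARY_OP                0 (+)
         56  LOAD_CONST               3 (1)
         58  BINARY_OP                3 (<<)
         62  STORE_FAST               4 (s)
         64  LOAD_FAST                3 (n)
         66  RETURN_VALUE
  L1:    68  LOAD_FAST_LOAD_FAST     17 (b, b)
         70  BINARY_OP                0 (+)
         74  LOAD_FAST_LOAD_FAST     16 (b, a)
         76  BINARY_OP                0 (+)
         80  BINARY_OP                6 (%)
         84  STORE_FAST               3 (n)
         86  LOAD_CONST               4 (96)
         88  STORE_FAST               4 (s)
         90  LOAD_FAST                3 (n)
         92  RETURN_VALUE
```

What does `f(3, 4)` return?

LOAD_FAST b → push 4. Stack: [4]
LOAD_CONST → push 7. Stack: [4, 7]
BINARY_OP - → 4 - 7 = -3. Stack: [-3]
LOAD_FAST a → push 3. Stack: [-3, 3]
BINARY_OP - → -3 - 3 = -6. Stack: [-6]
STORE_FAST u → u=-6. Stack: []
LOAD_FAST_LOAD_FAST b,a → push 4,3. Stack: [4, 3]
COMPARE_OP bool(>=) → 4 vs 3 = True. Stack: [True]
POP_JUMP_IF_FALSE → pop True; no jump. Stack: []
LOAD_CONST → push 6. Stack: [6]
LOAD_FAST b → push 4. Stack: [6, 4]
BINARY_OP % → 6 % 4 = 2. Stack: [2]
LOAD_CONST → push 1. Stack: [2, 1]
LOAD_FAST b → push 4. Stack: [2, 1, 4]
BINARY_OP * → 1 * 4 = 4. Stack: [2, 4]
BINARY_OP * → 2 * 4 = 8. Stack: [8]
STORE_FAST n → n=8. Stack: []
LOAD_FAST_LOAD_FAST u,a → push -6,3. Stack: [-6, 3]
BINARY_OP + → -6 + 3 = -3. Stack: [-3]
LOAD_CONST → push 1. Stack: [-3, 1]
BINARY_OP << → -3 << 1 = -6. Stack: [-6]
STORE_FAST s → s=-6. Stack: []
LOAD_FAST n → push 8. Stack: [8]
RETURN_VALUE → return 8.

8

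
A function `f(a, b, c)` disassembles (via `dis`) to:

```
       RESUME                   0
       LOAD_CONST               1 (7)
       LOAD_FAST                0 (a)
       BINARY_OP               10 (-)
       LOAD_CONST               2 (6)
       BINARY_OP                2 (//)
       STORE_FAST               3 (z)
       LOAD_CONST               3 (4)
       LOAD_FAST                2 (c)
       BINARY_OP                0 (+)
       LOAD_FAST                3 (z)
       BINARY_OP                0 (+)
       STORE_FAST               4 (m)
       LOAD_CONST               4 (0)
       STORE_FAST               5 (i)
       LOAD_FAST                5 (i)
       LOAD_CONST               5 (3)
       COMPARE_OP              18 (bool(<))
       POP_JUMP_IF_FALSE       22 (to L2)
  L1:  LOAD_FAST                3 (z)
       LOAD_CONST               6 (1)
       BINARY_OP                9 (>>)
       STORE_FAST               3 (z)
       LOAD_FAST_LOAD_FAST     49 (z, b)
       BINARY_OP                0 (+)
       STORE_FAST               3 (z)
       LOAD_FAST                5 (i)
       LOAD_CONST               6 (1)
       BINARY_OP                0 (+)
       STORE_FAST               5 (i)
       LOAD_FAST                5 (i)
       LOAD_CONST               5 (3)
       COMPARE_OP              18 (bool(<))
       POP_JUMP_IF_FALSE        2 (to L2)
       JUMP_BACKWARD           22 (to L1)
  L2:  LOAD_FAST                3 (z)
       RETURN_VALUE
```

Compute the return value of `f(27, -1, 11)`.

-3

LOAD_CONST → push 7. Stack: [7]
LOAD_FAST a → push 27. Stack: [7, 27]
BINARY_OP - → 7 - 27 = -20. Stack: [-20]
LOAD_CONST → push 6. Stack: [-20, 6]
BINARY_OP // → -20 // 6 = -4. Stack: [-4]
STORE_FAST z → z=-4. Stack: []
LOAD_CONST → push 4. Stack: [4]
LOAD_FAST c → push 11. Stack: [4, 11]
BINARY_OP + → 4 + 11 = 15. Stack: [15]
LOAD_FAST z → push -4. Stack: [15, -4]
BINARY_OP + → 15 + -4 = 11. Stack: [11]
STORE_FAST m → m=11. Stack: []
LOAD_CONST → push 0. Stack: [0]
STORE_FAST i → i=0. Stack: []
LOAD_FAST i → push 0. Stack: [0]
LOAD_CONST → push 3. Stack: [0, 3]
COMPARE_OP bool(<) → 0 vs 3 = True. Stack: [True]
POP_JUMP_IF_FALSE → pop True; no jump. Stack: []
LOAD_FAST z → push -4. Stack: [-4]
LOAD_CONST → push 1. Stack: [-4, 1]
BINARY_OP >> → -4 >> 1 = -2. Stack: [-2]
STORE_FAST z → z=-2. Stack: []
LOAD_FAST_LOAD_FAST z,b → push -2,-1. Stack: [-2, -1]
BINARY_OP + → -2 + -1 = -3. Stack: [-3]
STORE_FAST z → z=-3. Stack: []
LOAD_FAST i → push 0. Stack: [0]
LOAD_CONST → push 1. Stack: [0, 1]
BINARY_OP + → 0 + 1 = 1. Stack: [1]
STORE_FAST i → i=1. Stack: []
LOAD_FAST i → push 1. Stack: [1]
LOAD_CONST → push 3. Stack: [1, 3]
COMPARE_OP bool(<) → 1 vs 3 = True. Stack: [True]
POP_JUMP_IF_FALSE → pop True; no jump. Stack: []
LOAD_FAST z → push -3. Stack: [-3]
LOAD_CONST → push 1. Stack: [-3, 1]
BINARY_OP >> → -3 >> 1 = -2. Stack: [-2]
STORE_FAST z → z=-2. Stack: []
LOAD_FAST_LOAD_FAST z,b → push -2,-1. Stack: [-2, -1]
BINARY_OP + → -2 + -1 = -3. Stack: [-3]
STORE_FAST z → z=-3. Stack: []
LOAD_FAST i → push 1. Stack: [1]
LOAD_CONST → push 1. Stack: [1, 1]
BINARY_OP + → 1 + 1 = 2. Stack: [2]
STORE_FAST i → i=2. Stack: []
LOAD_FAST i → push 2. Stack: [2]
LOAD_CONST → push 3. Stack: [2, 3]
COMPARE_OP bool(<) → 2 vs 3 = True. Stack: [True]
POP_JUMP_IF_FALSE → pop True; no jump. Stack: []
LOAD_FAST z → push -3. Stack: [-3]
LOAD_CONST → push 1. Stack: [-3, 1]
BINARY_OP >> → -3 >> 1 = -2. Stack: [-2]
STORE_FAST z → z=-2. Stack: []
LOAD_FAST_LOAD_FAST z,b → push -2,-1. Stack: [-2, -1]
BINARY_OP + → -2 + -1 = -3. Stack: [-3]
STORE_FAST z → z=-3. Stack: []
LOAD_FAST i → push 2. Stack: [2]
LOAD_CONST → push 1. Stack: [2, 1]
BINARY_OP + → 2 + 1 = 3. Stack: [3]
STORE_FAST i → i=3. Stack: []
LOAD_FAST i → push 3. Stack: [3]
LOAD_CONST → push 3. Stack: [3, 3]
COMPARE_OP bool(<) → 3 vs 3 = False. Stack: [False]
POP_JUMP_IF_FALSE → pop False; jump. Stack: []
LOAD_FAST z → push -3. Stack: [-3]
RETURN_VALUE → return -3.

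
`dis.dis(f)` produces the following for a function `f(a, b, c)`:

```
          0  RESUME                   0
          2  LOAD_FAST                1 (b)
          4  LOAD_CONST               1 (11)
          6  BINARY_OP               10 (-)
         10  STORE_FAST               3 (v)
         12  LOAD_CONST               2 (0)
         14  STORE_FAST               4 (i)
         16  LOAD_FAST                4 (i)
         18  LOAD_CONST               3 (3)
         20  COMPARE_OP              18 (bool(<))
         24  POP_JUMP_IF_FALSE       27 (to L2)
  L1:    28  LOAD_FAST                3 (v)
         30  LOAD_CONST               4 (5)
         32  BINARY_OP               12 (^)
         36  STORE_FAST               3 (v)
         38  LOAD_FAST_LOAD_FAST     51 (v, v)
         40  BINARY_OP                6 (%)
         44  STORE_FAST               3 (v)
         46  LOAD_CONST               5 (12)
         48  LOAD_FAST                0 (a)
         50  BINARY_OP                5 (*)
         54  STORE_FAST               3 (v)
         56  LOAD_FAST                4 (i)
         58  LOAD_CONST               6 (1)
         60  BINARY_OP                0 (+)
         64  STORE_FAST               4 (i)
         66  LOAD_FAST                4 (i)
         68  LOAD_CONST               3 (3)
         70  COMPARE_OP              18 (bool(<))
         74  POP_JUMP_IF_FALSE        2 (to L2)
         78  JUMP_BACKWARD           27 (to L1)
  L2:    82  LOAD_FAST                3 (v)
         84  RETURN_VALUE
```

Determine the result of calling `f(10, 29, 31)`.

120

LOAD_FAST b → push 29
LOAD_CONST → push 11
BINARY_OP - → 29 - 11 = 18
STORE_FAST v → v=18
LOAD_CONST → push 0
STORE_FAST i → i=0
LOAD_FAST i → push 0
LOAD_CONST → push 3
COMPARE_OP bool(<) → 0 vs 3 = True
POP_JUMP_IF_FALSE → pop True; no jump
LOAD_FAST v → push 18
LOAD_CONST → push 5
BINARY_OP ^ → 18 ^ 5 = 23
STORE_FAST v → v=23
LOAD_FAST_LOAD_FAST v,v → push 23,23
BINARY_OP % → 23 % 23 = 0
STORE_FAST v → v=0
LOAD_CONST → push 12
LOAD_FAST a → push 10
BINARY_OP * → 12 * 10 = 120
STORE_FAST v → v=120
LOAD_FAST i → push 0
LOAD_CONST → push 1
BINARY_OP + → 0 + 1 = 1
STORE_FAST i → i=1
LOAD_FAST i → push 1
LOAD_CONST → push 3
COMPARE_OP bool(<) → 1 vs 3 = True
POP_JUMP_IF_FALSE → pop True; no jump
LOAD_FAST v → push 120
LOAD_CONST → push 5
BINARY_OP ^ → 120 ^ 5 = 125
STORE_FAST v → v=125
LOAD_FAST_LOAD_FAST v,v → push 125,125
BINARY_OP % → 125 % 125 = 0
STORE_FAST v → v=0
LOAD_CONST → push 12
LOAD_FAST a → push 10
BINARY_OP * → 12 * 10 = 120
STORE_FAST v → v=120
LOAD_FAST i → push 1
LOAD_CONST → push 1
BINARY_OP + → 1 + 1 = 2
STORE_FAST i → i=2
LOAD_FAST i → push 2
LOAD_CONST → push 3
COMPARE_OP bool(<) → 2 vs 3 = True
POP_JUMP_IF_FALSE → pop True; no jump
LOAD_FAST v → push 120
LOAD_CONST → push 5
BINARY_OP ^ → 120 ^ 5 = 125
STORE_FAST v → v=125
LOAD_FAST_LOAD_FAST v,v → push 125,125
BINARY_OP % → 125 % 125 = 0
STORE_FAST v → v=0
LOAD_CONST → push 12
LOAD_FAST a → push 10
BINARY_OP * → 12 * 10 = 120
STORE_FAST v → v=120
LOAD_FAST i → push 2
LOAD_CONST → push 1
BINARY_OP + → 2 + 1 = 3
STORE_FAST i → i=3
LOAD_FAST i → push 3
LOAD_CONST → push 3
COMPARE_OP bool(<) → 3 vs 3 = False
POP_JUMP_IF_FALSE → pop False; jump
LOAD_FAST v → push 120
RETURN_VALUE → return 120.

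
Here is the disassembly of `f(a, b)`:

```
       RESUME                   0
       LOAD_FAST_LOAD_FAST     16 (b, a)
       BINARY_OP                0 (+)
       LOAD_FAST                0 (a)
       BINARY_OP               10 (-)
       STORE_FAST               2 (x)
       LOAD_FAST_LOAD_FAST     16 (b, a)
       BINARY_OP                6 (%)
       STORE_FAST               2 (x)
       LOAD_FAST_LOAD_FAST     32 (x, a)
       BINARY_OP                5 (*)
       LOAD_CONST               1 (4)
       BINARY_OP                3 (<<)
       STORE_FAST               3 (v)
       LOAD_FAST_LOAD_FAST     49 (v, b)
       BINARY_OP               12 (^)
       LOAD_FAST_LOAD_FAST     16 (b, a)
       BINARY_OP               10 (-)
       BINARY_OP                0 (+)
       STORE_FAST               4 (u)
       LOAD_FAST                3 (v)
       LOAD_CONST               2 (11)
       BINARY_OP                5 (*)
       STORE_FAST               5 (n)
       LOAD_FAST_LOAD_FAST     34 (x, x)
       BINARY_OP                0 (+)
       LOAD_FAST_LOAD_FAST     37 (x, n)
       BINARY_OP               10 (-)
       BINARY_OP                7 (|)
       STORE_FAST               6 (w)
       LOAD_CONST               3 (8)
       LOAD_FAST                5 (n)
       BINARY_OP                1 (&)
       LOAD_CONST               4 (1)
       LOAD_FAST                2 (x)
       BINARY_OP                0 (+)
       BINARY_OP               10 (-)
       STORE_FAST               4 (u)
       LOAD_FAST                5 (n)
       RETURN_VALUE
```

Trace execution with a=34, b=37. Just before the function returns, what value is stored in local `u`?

LOAD_FAST_LOAD_FAST b,a → push 37,34. Stack: [37, 34]
BINARY_OP + → 37 + 34 = 71. Stack: [71]
LOAD_FAST a → push 34. Stack: [71, 34]
BINARY_OP - → 71 - 34 = 37. Stack: [37]
STORE_FAST x → x=37. Stack: []
LOAD_FAST_LOAD_FAST b,a → push 37,34. Stack: [37, 34]
BINARY_OP % → 37 % 34 = 3. Stack: [3]
STORE_FAST x → x=3. Stack: []
LOAD_FAST_LOAD_FAST x,a → push 3,34. Stack: [3, 34]
BINARY_OP * → 3 * 34 = 102. Stack: [102]
LOAD_CONST → push 4. Stack: [102, 4]
BINARY_OP << → 102 << 4 = 1632. Stack: [1632]
STORE_FAST v → v=1632. Stack: []
LOAD_FAST_LOAD_FAST v,b → push 1632,37. Stack: [1632, 37]
BINARY_OP ^ → 1632 ^ 37 = 1605. Stack: [1605]
LOAD_FAST_LOAD_FAST b,a → push 37,34. Stack: [1605, 37, 34]
BINARY_OP - → 37 - 34 = 3. Stack: [1605, 3]
BINARY_OP + → 1605 + 3 = 1608. Stack: [1608]
STORE_FAST u → u=1608. Stack: []
LOAD_FAST v → push 1632. Stack: [1632]
LOAD_CONST → push 11. Stack: [1632, 11]
BINARY_OP * → 1632 * 11 = 17952. Stack: [17952]
STORE_FAST n → n=17952. Stack: []
LOAD_FAST_LOAD_FAST x,x → push 3,3. Stack: [3, 3]
BINARY_OP + → 3 + 3 = 6. Stack: [6]
LOAD_FAST_LOAD_FAST x,n → push 3,17952. Stack: [6, 3, 17952]
BINARY_OP - → 3 - 17952 = -17949. Stack: [6, -17949]
BINARY_OP | → 6 | -17949 = -17945. Stack: [-17945]
STORE_FAST w → w=-17945. Stack: []
LOAD_CONST → push 8. Stack: [8]
LOAD_FAST n → push 17952. Stack: [8, 17952]
BINARY_OP & → 8 & 17952 = 0. Stack: [0]
LOAD_CONST → push 1. Stack: [0, 1]
LOAD_FAST x → push 3. Stack: [0, 1, 3]
BINARY_OP + → 1 + 3 = 4. Stack: [0, 4]
BINARY_OP - → 0 - 4 = -4. Stack: [-4]
STORE_FAST u → u=-4. Stack: []
LOAD_FAST n → push 17952. Stack: [17952]
RETURN_VALUE → return 17952.

-4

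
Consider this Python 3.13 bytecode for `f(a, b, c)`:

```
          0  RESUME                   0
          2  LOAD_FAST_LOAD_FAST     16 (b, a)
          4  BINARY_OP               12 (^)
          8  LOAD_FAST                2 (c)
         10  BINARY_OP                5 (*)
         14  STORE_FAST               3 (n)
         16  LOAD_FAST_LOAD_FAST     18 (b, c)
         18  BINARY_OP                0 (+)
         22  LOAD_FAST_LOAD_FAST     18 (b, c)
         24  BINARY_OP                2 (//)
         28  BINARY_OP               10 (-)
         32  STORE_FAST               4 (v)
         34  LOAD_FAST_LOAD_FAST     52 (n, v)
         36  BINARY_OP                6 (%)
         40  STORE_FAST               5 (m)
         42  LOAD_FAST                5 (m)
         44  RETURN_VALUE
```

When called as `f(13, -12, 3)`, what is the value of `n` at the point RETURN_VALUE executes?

-21

LOAD_FAST_LOAD_FAST b,a → push -12,13. Stack: [-12, 13]
BINARY_OP ^ → -12 ^ 13 = -7. Stack: [-7]
LOAD_FAST c → push 3. Stack: [-7, 3]
BINARY_OP * → -7 * 3 = -21. Stack: [-21]
STORE_FAST n → n=-21. Stack: []
LOAD_FAST_LOAD_FAST b,c → push -12,3. Stack: [-12, 3]
BINARY_OP + → -12 + 3 = -9. Stack: [-9]
LOAD_FAST_LOAD_FAST b,c → push -12,3. Stack: [-9, -12, 3]
BINARY_OP // → -12 // 3 = -4. Stack: [-9, -4]
BINARY_OP - → -9 - -4 = -5. Stack: [-5]
STORE_FAST v → v=-5. Stack: []
LOAD_FAST_LOAD_FAST n,v → push -21,-5. Stack: [-21, -5]
BINARY_OP % → -21 % -5 = -1. Stack: [-1]
STORE_FAST m → m=-1. Stack: []
LOAD_FAST m → push -1. Stack: [-1]
RETURN_VALUE → return -1.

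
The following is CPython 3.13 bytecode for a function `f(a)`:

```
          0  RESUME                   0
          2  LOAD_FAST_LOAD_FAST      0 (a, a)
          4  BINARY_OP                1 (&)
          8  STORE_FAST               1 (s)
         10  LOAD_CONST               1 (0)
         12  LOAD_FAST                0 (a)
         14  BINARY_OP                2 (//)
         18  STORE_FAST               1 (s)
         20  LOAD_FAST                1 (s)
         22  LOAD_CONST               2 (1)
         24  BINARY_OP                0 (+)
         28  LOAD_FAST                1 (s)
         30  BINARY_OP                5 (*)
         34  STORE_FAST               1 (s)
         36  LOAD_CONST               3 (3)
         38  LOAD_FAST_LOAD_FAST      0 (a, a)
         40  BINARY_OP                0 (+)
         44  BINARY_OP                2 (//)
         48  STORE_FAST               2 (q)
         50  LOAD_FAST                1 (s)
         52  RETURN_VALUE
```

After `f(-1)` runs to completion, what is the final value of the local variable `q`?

LOAD_FAST_LOAD_FAST a,a → push -1,-1. Stack: [-1, -1]
BINARY_OP & → -1 & -1 = -1. Stack: [-1]
STORE_FAST s → s=-1. Stack: []
LOAD_CONST → push 0. Stack: [0]
LOAD_FAST a → push -1. Stack: [0, -1]
BINARY_OP // → 0 // -1 = 0. Stack: [0]
STORE_FAST s → s=0. Stack: []
LOAD_FAST s → push 0. Stack: [0]
LOAD_CONST → push 1. Stack: [0, 1]
BINARY_OP + → 0 + 1 = 1. Stack: [1]
LOAD_FAST s → push 0. Stack: [1, 0]
BINARY_OP * → 1 * 0 = 0. Stack: [0]
STORE_FAST s → s=0. Stack: []
LOAD_CONST → push 3. Stack: [3]
LOAD_FAST_LOAD_FAST a,a → push -1,-1. Stack: [3, -1, -1]
BINARY_OP + → -1 + -1 = -2. Stack: [3, -2]
BINARY_OP // → 3 // -2 = -2. Stack: [-2]
STORE_FAST q → q=-2. Stack: []
LOAD_FAST s → push 0. Stack: [0]
RETURN_VALUE → return 0.

-2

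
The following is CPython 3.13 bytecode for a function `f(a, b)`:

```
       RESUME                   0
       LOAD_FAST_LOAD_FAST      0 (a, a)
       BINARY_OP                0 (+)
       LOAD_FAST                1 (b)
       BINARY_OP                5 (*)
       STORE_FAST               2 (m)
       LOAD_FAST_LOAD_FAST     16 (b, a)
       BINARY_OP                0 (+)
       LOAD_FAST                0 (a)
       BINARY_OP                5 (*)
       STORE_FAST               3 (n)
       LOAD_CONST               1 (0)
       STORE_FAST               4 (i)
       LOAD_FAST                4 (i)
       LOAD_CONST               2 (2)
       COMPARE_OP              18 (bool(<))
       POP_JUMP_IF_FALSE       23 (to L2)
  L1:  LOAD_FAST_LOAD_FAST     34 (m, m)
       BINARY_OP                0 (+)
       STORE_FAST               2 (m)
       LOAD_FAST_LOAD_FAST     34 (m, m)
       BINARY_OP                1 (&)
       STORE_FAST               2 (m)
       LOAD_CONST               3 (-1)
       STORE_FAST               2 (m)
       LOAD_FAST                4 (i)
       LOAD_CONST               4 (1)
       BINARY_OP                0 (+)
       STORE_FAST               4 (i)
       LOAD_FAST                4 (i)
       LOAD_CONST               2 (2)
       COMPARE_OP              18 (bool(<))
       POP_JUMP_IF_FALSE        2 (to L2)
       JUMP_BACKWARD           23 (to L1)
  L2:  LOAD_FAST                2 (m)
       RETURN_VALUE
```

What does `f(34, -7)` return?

LOAD_FAST_LOAD_FAST a,a → push 34,34. Stack: [34, 34]
BINARY_OP + → 34 + 34 = 68. Stack: [68]
LOAD_FAST b → push -7. Stack: [68, -7]
BINARY_OP * → 68 * -7 = -476. Stack: [-476]
STORE_FAST m → m=-476. Stack: []
LOAD_FAST_LOAD_FAST b,a → push -7,34. Stack: [-7, 34]
BINARY_OP + → -7 + 34 = 27. Stack: [27]
LOAD_FAST a → push 34. Stack: [27, 34]
BINARY_OP * → 27 * 34 = 918. Stack: [918]
STORE_FAST n → n=918. Stack: []
LOAD_CONST → push 0. Stack: [0]
STORE_FAST i → i=0. Stack: []
LOAD_FAST i → push 0. Stack: [0]
LOAD_CONST → push 2. Stack: [0, 2]
COMPARE_OP bool(<) → 0 vs 2 = True. Stack: [True]
POP_JUMP_IF_FALSE → pop True; no jump. Stack: []
LOAD_FAST_LOAD_FAST m,m → push -476,-476. Stack: [-476, -476]
BINARY_OP + → -476 + -476 = -952. Stack: [-952]
STORE_FAST m → m=-952. Stack: []
LOAD_FAST_LOAD_FAST m,m → push -952,-952. Stack: [-952, -952]
BINARY_OP & → -952 & -952 = -952. Stack: [-952]
STORE_FAST m → m=-952. Stack: []
LOAD_CONST → push -1. Stack: [-1]
STORE_FAST m → m=-1. Stack: []
LOAD_FAST i → push 0. Stack: [0]
LOAD_CONST → push 1. Stack: [0, 1]
BINARY_OP + → 0 + 1 = 1. Stack: [1]
STORE_FAST i → i=1. Stack: []
LOAD_FAST i → push 1. Stack: [1]
LOAD_CONST → push 2. Stack: [1, 2]
COMPARE_OP bool(<) → 1 vs 2 = True. Stack: [True]
POP_JUMP_IF_FALSE → pop True; no jump. Stack: []
LOAD_FAST_LOAD_FAST m,m → push -1,-1. Stack: [-1, -1]
BINARY_OP + → -1 + -1 = -2. Stack: [-2]
STORE_FAST m → m=-2. Stack: []
LOAD_FAST_LOAD_FAST m,m → push -2,-2. Stack: [-2, -2]
BINARY_OP & → -2 & -2 = -2. Stack: [-2]
STORE_FAST m → m=-2. Stack: []
LOAD_CONST → push -1. Stack: [-1]
STORE_FAST m → m=-1. Stack: []
LOAD_FAST i → push 1. Stack: [1]
LOAD_CONST → push 1. Stack: [1, 1]
BINARY_OP + → 1 + 1 = 2. Stack: [2]
STORE_FAST i → i=2. Stack: []
LOAD_FAST i → push 2. Stack: [2]
LOAD_CONST → push 2. Stack: [2, 2]
COMPARE_OP bool(<) → 2 vs 2 = False. Stack: [False]
POP_JUMP_IF_FALSE → pop False; jump. Stack: []
LOAD_FAST m → push -1. Stack: [-1]
RETURN_VALUE → return -1.

-1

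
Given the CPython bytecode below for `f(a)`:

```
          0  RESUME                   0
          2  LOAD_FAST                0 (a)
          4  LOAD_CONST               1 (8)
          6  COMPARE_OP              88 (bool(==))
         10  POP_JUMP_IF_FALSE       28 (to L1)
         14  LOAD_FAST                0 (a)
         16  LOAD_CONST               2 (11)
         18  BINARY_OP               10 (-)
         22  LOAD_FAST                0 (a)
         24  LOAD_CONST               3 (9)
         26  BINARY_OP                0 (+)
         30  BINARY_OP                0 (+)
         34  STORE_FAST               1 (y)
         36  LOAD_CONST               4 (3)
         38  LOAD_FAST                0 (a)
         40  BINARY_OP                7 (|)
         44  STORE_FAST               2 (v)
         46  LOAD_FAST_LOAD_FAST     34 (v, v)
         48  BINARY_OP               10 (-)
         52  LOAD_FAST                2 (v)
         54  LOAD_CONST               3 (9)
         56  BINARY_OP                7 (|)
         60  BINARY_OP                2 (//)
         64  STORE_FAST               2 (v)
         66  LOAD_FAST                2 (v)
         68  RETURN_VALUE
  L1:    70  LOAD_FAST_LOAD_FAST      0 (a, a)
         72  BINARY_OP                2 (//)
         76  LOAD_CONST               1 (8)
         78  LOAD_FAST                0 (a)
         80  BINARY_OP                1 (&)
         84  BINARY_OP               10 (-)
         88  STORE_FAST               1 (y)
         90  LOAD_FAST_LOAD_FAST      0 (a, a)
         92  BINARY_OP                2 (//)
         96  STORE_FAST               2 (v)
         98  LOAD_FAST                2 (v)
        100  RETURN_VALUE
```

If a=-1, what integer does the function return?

LOAD_FAST a → push -1. Stack: [-1]
LOAD_CONST → push 8. Stack: [-1, 8]
COMPARE_OP bool(==) → -1 vs 8 = False. Stack: [False]
POP_JUMP_IF_FALSE → pop False; jump. Stack: []
LOAD_FAST_LOAD_FAST a,a → push -1,-1. Stack: [-1, -1]
BINARY_OP // → -1 // -1 = 1. Stack: [1]
LOAD_CONST → push 8. Stack: [1, 8]
LOAD_FAST a → push -1. Stack: [1, 8, -1]
BINARY_OP & → 8 & -1 = 8. Stack: [1, 8]
BINARY_OP - → 1 - 8 = -7. Stack: [-7]
STORE_FAST y → y=-7. Stack: []
LOAD_FAST_LOAD_FAST a,a → push -1,-1. Stack: [-1, -1]
BINARY_OP // → -1 // -1 = 1. Stack: [1]
STORE_FAST v → v=1. Stack: []
LOAD_FAST v → push 1. Stack: [1]
RETURN_VALUE → return 1.

1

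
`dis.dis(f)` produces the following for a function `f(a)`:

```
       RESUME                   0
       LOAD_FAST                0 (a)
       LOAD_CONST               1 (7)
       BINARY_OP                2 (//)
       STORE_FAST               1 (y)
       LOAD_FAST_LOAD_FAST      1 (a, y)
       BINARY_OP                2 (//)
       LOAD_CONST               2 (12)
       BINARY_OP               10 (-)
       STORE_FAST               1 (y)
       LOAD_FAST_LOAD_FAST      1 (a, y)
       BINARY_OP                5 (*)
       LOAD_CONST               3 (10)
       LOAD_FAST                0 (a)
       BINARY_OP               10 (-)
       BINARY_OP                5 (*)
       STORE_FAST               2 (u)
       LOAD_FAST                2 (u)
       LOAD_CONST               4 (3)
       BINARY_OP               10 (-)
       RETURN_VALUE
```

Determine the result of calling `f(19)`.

LOAD_FAST a → push 19. Stack: [19]
LOAD_CONST → push 7. Stack: [19, 7]
BINARY_OP // → 19 // 7 = 2. Stack: [2]
STORE_FAST y → y=2. Stack: []
LOAD_FAST_LOAD_FAST a,y → push 19,2. Stack: [19, 2]
BINARY_OP // → 19 // 2 = 9. Stack: [9]
LOAD_CONST → push 12. Stack: [9, 12]
BINARY_OP - → 9 - 12 = -3. Stack: [-3]
STORE_FAST y → y=-3. Stack: []
LOAD_FAST_LOAD_FAST a,y → push 19,-3. Stack: [19, -3]
BINARY_OP * → 19 * -3 = -57. Stack: [-57]
LOAD_CONST → push 10. Stack: [-57, 10]
LOAD_FAST a → push 19. Stack: [-57, 10, 19]
BINARY_OP - → 10 - 19 = -9. Stack: [-57, -9]
BINARY_OP * → -57 * -9 = 513. Stack: [513]
STORE_FAST u → u=513. Stack: []
LOAD_FAST u → push 513. Stack: [513]
LOAD_CONST → push 3. Stack: [513, 3]
BINARY_OP - → 513 - 3 = 510. Stack: [510]
RETURN_VALUE → return 510.

510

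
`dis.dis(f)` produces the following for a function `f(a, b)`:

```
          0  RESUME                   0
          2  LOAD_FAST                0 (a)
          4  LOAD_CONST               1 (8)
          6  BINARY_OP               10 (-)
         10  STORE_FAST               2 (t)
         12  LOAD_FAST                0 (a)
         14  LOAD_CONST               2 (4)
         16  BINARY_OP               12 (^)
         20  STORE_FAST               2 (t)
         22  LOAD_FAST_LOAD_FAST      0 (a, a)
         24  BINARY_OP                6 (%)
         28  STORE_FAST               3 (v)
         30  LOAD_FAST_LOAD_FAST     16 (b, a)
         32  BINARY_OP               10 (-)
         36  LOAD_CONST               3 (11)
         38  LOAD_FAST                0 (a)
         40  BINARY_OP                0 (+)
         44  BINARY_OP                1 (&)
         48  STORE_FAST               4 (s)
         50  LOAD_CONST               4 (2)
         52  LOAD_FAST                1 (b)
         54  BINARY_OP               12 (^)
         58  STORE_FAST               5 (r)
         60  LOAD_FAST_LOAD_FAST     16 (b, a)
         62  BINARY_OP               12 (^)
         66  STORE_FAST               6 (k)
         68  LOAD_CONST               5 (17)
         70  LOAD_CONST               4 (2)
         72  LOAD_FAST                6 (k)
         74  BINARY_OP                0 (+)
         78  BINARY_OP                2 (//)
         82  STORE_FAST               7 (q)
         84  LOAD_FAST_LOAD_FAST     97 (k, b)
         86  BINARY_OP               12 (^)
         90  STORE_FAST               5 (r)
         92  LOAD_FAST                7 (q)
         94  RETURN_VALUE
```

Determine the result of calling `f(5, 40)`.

LOAD_FAST a → push 5. Stack: [5]
LOAD_CONST → push 8. Stack: [5, 8]
BINARY_OP - → 5 - 8 = -3. Stack: [-3]
STORE_FAST t → t=-3. Stack: []
LOAD_FAST a → push 5. Stack: [5]
LOAD_CONST → push 4. Stack: [5, 4]
BINARY_OP ^ → 5 ^ 4 = 1. Stack: [1]
STORE_FAST t → t=1. Stack: []
LOAD_FAST_LOAD_FAST a,a → push 5,5. Stack: [5, 5]
BINARY_OP % → 5 % 5 = 0. Stack: [0]
STORE_FAST v → v=0. Stack: []
LOAD_FAST_LOAD_FAST b,a → push 40,5. Stack: [40, 5]
BINARY_OP - → 40 - 5 = 35. Stack: [35]
LOAD_CONST → push 11. Stack: [35, 11]
LOAD_FAST a → push 5. Stack: [35, 11, 5]
BINARY_OP + → 11 + 5 = 16. Stack: [35, 16]
BINARY_OP & → 35 & 16 = 0. Stack: [0]
STORE_FAST s → s=0. Stack: []
LOAD_CONST → push 2. Stack: [2]
LOAD_FAST b → push 40. Stack: [2, 40]
BINARY_OP ^ → 2 ^ 40 = 42. Stack: [42]
STORE_FAST r → r=42. Stack: []
LOAD_FAST_LOAD_FAST b,a → push 40,5. Stack: [40, 5]
BINARY_OP ^ → 40 ^ 5 = 45. Stack: [45]
STORE_FAST k → k=45. Stack: []
LOAD_CONST → push 17. Stack: [17]
LOAD_CONST → push 2. Stack: [17, 2]
LOAD_FAST k → push 45. Stack: [17, 2, 45]
BINARY_OP + → 2 + 45 = 47. Stack: [17, 47]
BINARY_OP // → 17 // 47 = 0. Stack: [0]
STORE_FAST q → q=0. Stack: []
LOAD_FAST_LOAD_FAST k,b → push 45,40. Stack: [45, 40]
BINARY_OP ^ → 45 ^ 40 = 5. Stack: [5]
STORE_FAST r → r=5. Stack: []
LOAD_FAST q → push 0. Stack: [0]
RETURN_VALUE → return 0.

0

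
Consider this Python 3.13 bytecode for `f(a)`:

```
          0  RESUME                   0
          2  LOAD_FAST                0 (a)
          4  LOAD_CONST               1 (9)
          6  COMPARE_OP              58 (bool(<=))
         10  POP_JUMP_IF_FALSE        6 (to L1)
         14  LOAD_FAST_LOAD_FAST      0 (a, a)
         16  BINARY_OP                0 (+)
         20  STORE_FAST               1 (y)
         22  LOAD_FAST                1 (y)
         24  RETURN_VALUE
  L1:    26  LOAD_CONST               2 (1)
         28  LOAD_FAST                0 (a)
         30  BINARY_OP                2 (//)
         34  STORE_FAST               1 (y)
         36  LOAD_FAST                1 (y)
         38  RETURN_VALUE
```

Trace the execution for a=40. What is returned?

LOAD_FAST a → push 40. Stack: [40]
LOAD_CONST → push 9. Stack: [40, 9]
COMPARE_OP bool(<=) → 40 vs 9 = False. Stack: [False]
POP_JUMP_IF_FALSE → pop False; jump. Stack: []
LOAD_CONST → push 1. Stack: [1]
LOAD_FAST a → push 40. Stack: [1, 40]
BINARY_OP // → 1 // 40 = 0. Stack: [0]
STORE_FAST y → y=0. Stack: []
LOAD_FAST y → push 0. Stack: [0]
RETURN_VALUE → return 0.

0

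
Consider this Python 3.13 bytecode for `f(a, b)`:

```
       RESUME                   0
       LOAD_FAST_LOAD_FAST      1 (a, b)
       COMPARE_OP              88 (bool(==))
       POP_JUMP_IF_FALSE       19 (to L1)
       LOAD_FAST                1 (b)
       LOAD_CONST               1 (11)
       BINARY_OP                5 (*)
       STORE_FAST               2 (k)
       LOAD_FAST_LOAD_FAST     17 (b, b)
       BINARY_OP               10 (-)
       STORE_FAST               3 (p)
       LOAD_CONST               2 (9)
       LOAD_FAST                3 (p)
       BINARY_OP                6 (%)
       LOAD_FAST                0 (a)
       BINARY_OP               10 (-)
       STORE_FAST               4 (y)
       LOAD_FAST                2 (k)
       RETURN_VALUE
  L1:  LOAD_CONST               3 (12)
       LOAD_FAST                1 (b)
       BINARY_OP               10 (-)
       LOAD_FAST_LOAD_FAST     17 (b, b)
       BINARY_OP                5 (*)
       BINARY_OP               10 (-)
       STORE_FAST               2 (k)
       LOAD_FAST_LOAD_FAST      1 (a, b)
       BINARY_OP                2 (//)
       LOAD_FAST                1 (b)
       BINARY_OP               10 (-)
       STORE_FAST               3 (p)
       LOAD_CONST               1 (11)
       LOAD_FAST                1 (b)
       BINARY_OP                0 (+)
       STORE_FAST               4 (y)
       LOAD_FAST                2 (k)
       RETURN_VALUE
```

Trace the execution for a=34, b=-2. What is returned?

10

LOAD_FAST_LOAD_FAST a,b → push 34,-2. Stack: [34, -2]
COMPARE_OP bool(==) → 34 vs -2 = False. Stack: [False]
POP_JUMP_IF_FALSE → pop False; jump. Stack: []
LOAD_CONST → push 12. Stack: [12]
LOAD_FAST b → push -2. Stack: [12, -2]
BINARY_OP - → 12 - -2 = 14. Stack: [14]
LOAD_FAST_LOAD_FAST b,b → push -2,-2. Stack: [14, -2, -2]
BINARY_OP * → -2 * -2 = 4. Stack: [14, 4]
BINARY_OP - → 14 - 4 = 10. Stack: [10]
STORE_FAST k → k=10. Stack: []
LOAD_FAST_LOAD_FAST a,b → push 34,-2. Stack: [34, -2]
BINARY_OP // → 34 // -2 = -17. Stack: [-17]
LOAD_FAST b → push -2. Stack: [-17, -2]
BINARY_OP - → -17 - -2 = -15. Stack: [-15]
STORE_FAST p → p=-15. Stack: []
LOAD_CONST → push 11. Stack: [11]
LOAD_FAST b → push -2. Stack: [11, -2]
BINARY_OP + → 11 + -2 = 9. Stack: [9]
STORE_FAST y → y=9. Stack: []
LOAD_FAST k → push 10. Stack: [10]
RETURN_VALUE → return 10.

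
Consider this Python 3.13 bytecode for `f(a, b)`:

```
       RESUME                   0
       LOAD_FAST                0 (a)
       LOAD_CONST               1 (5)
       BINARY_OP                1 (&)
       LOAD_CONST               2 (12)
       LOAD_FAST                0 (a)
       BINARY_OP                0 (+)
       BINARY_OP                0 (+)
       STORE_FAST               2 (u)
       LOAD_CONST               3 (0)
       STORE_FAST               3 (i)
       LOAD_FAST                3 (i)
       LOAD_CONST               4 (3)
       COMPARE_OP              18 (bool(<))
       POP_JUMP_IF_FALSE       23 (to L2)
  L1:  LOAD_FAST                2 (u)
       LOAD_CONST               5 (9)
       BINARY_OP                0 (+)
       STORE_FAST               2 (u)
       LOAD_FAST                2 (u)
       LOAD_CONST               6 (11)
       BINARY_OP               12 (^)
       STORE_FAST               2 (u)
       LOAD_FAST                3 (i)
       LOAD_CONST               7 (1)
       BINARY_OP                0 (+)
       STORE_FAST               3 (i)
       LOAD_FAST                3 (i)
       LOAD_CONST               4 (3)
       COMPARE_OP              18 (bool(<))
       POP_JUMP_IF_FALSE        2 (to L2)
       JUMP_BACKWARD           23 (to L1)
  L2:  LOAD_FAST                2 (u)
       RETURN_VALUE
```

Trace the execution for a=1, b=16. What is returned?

60

LOAD_FAST a → push 1. Stack: [1]
LOAD_CONST → push 5. Stack: [1, 5]
BINARY_OP & → 1 & 5 = 1. Stack: [1]
LOAD_CONST → push 12. Stack: [1, 12]
LOAD_FAST a → push 1. Stack: [1, 12, 1]
BINARY_OP + → 12 + 1 = 13. Stack: [1, 13]
BINARY_OP + → 1 + 13 = 14. Stack: [14]
STORE_FAST u → u=14. Stack: []
LOAD_CONST → push 0. Stack: [0]
STORE_FAST i → i=0. Stack: []
LOAD_FAST i → push 0. Stack: [0]
LOAD_CONST → push 3. Stack: [0, 3]
COMPARE_OP bool(<) → 0 vs 3 = True. Stack: [True]
POP_JUMP_IF_FALSE → pop True; no jump. Stack: []
LOAD_FAST u → push 14. Stack: [14]
LOAD_CONST → push 9. Stack: [14, 9]
BINARY_OP + → 14 + 9 = 23. Stack: [23]
STORE_FAST u → u=23. Stack: []
LOAD_FAST u → push 23. Stack: [23]
LOAD_CONST → push 11. Stack: [23, 11]
BINARY_OP ^ → 23 ^ 11 = 28. Stack: [28]
STORE_FAST u → u=28. Stack: []
LOAD_FAST i → push 0. Stack: [0]
LOAD_CONST → push 1. Stack: [0, 1]
BINARY_OP + → 0 + 1 = 1. Stack: [1]
STORE_FAST i → i=1. Stack: []
LOAD_FAST i → push 1. Stack: [1]
LOAD_CONST → push 3. Stack: [1, 3]
COMPARE_OP bool(<) → 1 vs 3 = True. Stack: [True]
POP_JUMP_IF_FALSE → pop True; no jump. Stack: []
LOAD_FAST u → push 28. Stack: [28]
LOAD_CONST → push 9. Stack: [28, 9]
BINARY_OP + → 28 + 9 = 37. Stack: [37]
STORE_FAST u → u=37. Stack: []
LOAD_FAST u → push 37. Stack: [37]
LOAD_CONST → push 11. Stack: [37, 11]
BINARY_OP ^ → 37 ^ 11 = 46. Stack: [46]
STORE_FAST u → u=46. Stack: []
LOAD_FAST i → push 1. Stack: [1]
LOAD_CONST → push 1. Stack: [1, 1]
BINARY_OP + → 1 + 1 = 2. Stack: [2]
STORE_FAST i → i=2. Stack: []
LOAD_FAST i → push 2. Stack: [2]
LOAD_CONST → push 3. Stack: [2, 3]
COMPARE_OP bool(<) → 2 vs 3 = True. Stack: [True]
POP_JUMP_IF_FALSE → pop True; no jump. Stack: []
LOAD_FAST u → push 46. Stack: [46]
LOAD_CONST → push 9. Stack: [46, 9]
BINARY_OP + → 46 + 9 = 55. Stack: [55]
STORE_FAST u → u=55. Stack: []
LOAD_FAST u → push 55. Stack: [55]
LOAD_CONST → push 11. Stack: [55, 11]
BINARY_OP ^ → 55 ^ 11 = 60. Stack: [60]
STORE_FAST u → u=60. Stack: []
LOAD_FAST i → push 2. Stack: [2]
LOAD_CONST → push 1. Stack: [2, 1]
BINARY_OP + → 2 + 1 = 3. Stack: [3]
STORE_FAST i → i=3. Stack: []
LOAD_FAST i → push 3. Stack: [3]
LOAD_CONST → push 3. Stack: [3, 3]
COMPARE_OP bool(<) → 3 vs 3 = False. Stack: [False]
POP_JUMP_IF_FALSE → pop False; jump. Stack: []
LOAD_FAST u → push 60. Stack: [60]
RETURN_VALUE → return 60.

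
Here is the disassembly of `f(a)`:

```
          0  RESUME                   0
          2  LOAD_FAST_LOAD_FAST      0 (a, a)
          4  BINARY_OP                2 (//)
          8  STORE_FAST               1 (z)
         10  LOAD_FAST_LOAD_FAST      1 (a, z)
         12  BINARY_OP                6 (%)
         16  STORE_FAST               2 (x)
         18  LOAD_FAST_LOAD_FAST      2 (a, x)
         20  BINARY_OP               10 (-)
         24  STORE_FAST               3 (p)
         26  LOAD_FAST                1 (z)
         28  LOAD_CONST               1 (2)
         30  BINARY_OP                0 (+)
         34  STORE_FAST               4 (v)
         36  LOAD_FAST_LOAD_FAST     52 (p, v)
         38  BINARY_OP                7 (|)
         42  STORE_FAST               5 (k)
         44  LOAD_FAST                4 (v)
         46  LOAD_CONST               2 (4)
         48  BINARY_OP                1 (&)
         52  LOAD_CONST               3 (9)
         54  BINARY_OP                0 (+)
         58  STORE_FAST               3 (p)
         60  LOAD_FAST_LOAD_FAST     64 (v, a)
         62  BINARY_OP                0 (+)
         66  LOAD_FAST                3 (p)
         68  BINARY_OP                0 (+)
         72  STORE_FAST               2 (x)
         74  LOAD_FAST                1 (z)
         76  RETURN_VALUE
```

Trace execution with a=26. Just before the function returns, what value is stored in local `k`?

27

LOAD_FAST_LOAD_FAST a,a → push 26,26. Stack: [26, 26]
BINARY_OP // → 26 // 26 = 1. Stack: [1]
STORE_FAST z → z=1. Stack: []
LOAD_FAST_LOAD_FAST a,z → push 26,1. Stack: [26, 1]
BINARY_OP % → 26 % 1 = 0. Stack: [0]
STORE_FAST x → x=0. Stack: []
LOAD_FAST_LOAD_FAST a,x → push 26,0. Stack: [26, 0]
BINARY_OP - → 26 - 0 = 26. Stack: [26]
STORE_FAST p → p=26. Stack: []
LOAD_FAST z → push 1. Stack: [1]
LOAD_CONST → push 2. Stack: [1, 2]
BINARY_OP + → 1 + 2 = 3. Stack: [3]
STORE_FAST v → v=3. Stack: []
LOAD_FAST_LOAD_FAST p,v → push 26,3. Stack: [26, 3]
BINARY_OP | → 26 | 3 = 27. Stack: [27]
STORE_FAST k → k=27. Stack: []
LOAD_FAST v → push 3. Stack: [3]
LOAD_CONST → push 4. Stack: [3, 4]
BINARY_OP & → 3 & 4 = 0. Stack: [0]
LOAD_CONST → push 9. Stack: [0, 9]
BINARY_OP + → 0 + 9 = 9. Stack: [9]
STORE_FAST p → p=9. Stack: []
LOAD_FAST_LOAD_FAST v,a → push 3,26. Stack: [3, 26]
BINARY_OP + → 3 + 26 = 29. Stack: [29]
LOAD_FAST p → push 9. Stack: [29, 9]
BINARY_OP + → 29 + 9 = 38. Stack: [38]
STORE_FAST x → x=38. Stack: []
LOAD_FAST z → push 1. Stack: [1]
RETURN_VALUE → return 1.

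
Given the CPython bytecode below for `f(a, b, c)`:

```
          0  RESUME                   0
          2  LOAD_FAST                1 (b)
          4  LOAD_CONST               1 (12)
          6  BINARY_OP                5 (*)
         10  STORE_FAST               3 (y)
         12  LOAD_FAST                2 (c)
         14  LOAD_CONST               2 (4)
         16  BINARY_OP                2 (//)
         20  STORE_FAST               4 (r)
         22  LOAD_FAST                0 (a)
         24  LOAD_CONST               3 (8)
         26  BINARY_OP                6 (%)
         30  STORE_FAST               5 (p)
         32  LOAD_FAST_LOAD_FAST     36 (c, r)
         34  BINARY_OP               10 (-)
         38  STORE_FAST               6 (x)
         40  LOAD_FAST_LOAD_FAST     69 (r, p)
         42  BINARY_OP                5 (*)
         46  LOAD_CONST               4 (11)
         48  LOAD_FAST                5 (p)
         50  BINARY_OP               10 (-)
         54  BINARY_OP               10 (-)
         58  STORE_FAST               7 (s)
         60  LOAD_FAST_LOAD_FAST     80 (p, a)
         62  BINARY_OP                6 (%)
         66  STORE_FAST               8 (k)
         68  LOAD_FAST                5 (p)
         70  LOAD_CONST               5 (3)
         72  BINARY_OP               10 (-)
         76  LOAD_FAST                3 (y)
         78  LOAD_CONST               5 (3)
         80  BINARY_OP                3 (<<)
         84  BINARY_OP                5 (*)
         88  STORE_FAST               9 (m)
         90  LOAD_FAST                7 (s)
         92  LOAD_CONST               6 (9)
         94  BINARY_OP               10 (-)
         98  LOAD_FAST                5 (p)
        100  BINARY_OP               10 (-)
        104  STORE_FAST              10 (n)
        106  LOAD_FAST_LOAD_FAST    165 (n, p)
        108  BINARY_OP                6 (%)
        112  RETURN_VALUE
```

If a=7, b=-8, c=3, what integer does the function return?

1

LOAD_FAST b → push -8. Stack: [-8]
LOAD_CONST → push 12. Stack: [-8, 12]
BINARY_OP * → -8 * 12 = -96. Stack: [-96]
STORE_FAST y → y=-96. Stack: []
LOAD_FAST c → push 3. Stack: [3]
LOAD_CONST → push 4. Stack: [3, 4]
BINARY_OP // → 3 // 4 = 0. Stack: [0]
STORE_FAST r → r=0. Stack: []
LOAD_FAST a → push 7. Stack: [7]
LOAD_CONST → push 8. Stack: [7, 8]
BINARY_OP % → 7 % 8 = 7. Stack: [7]
STORE_FAST p → p=7. Stack: []
LOAD_FAST_LOAD_FAST c,r → push 3,0. Stack: [3, 0]
BINARY_OP - → 3 - 0 = 3. Stack: [3]
STORE_FAST x → x=3. Stack: []
LOAD_FAST_LOAD_FAST r,p → push 0,7. Stack: [0, 7]
BINARY_OP * → 0 * 7 = 0. Stack: [0]
LOAD_CONST → push 11. Stack: [0, 11]
LOAD_FAST p → push 7. Stack: [0, 11, 7]
BINARY_OP - → 11 - 7 = 4. Stack: [0, 4]
BINARY_OP - → 0 - 4 = -4. Stack: [-4]
STORE_FAST s → s=-4. Stack: []
LOAD_FAST_LOAD_FAST p,a → push 7,7. Stack: [7, 7]
BINARY_OP % → 7 % 7 = 0. Stack: [0]
STORE_FAST k → k=0. Stack: []
LOAD_FAST p → push 7. Stack: [7]
LOAD_CONST → push 3. Stack: [7, 3]
BINARY_OP - → 7 - 3 = 4. Stack: [4]
LOAD_FAST y → push -96. Stack: [4, -96]
LOAD_CONST → push 3. Stack: [4, -96, 3]
BINARY_OP << → -96 << 3 = -768. Stack: [4, -768]
BINARY_OP * → 4 * -768 = -3072. Stack: [-3072]
STORE_FAST m → m=-3072. Stack: []
LOAD_FAST s → push -4. Stack: [-4]
LOAD_CONST → push 9. Stack: [-4, 9]
BINARY_OP - → -4 - 9 = -13. Stack: [-13]
LOAD_FAST p → push 7. Stack: [-13, 7]
BINARY_OP - → -13 - 7 = -20. Stack: [-20]
STORE_FAST n → n=-20. Stack: []
LOAD_FAST_LOAD_FAST n,p → push -20,7. Stack: [-20, 7]
BINARY_OP % → -20 % 7 = 1. Stack: [1]
RETURN_VALUE → return 1.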